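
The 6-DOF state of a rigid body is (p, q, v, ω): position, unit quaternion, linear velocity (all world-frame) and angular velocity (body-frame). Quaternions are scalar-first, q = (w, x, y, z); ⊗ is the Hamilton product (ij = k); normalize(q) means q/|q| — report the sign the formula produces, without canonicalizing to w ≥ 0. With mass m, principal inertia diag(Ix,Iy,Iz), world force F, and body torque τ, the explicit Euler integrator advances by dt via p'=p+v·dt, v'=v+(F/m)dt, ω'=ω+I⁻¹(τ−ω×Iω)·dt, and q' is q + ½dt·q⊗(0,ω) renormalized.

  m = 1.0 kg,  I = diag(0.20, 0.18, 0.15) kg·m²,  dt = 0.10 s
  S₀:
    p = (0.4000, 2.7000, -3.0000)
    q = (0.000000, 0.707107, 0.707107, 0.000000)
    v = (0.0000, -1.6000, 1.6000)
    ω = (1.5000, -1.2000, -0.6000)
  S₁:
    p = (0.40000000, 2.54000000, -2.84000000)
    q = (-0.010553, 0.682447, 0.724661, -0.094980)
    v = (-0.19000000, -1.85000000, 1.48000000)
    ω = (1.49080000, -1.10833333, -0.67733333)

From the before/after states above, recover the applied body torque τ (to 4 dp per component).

τ = (-0.0400, 0.1200, -0.0800)

Δω = ω₁−ω₀ = (-0.00920000, 0.09166667, -0.07733333)
precession coupling = (-0.0216, -0.0450, 0.0360)
applied torque τ = (-0.0400, 0.1200, -0.0800)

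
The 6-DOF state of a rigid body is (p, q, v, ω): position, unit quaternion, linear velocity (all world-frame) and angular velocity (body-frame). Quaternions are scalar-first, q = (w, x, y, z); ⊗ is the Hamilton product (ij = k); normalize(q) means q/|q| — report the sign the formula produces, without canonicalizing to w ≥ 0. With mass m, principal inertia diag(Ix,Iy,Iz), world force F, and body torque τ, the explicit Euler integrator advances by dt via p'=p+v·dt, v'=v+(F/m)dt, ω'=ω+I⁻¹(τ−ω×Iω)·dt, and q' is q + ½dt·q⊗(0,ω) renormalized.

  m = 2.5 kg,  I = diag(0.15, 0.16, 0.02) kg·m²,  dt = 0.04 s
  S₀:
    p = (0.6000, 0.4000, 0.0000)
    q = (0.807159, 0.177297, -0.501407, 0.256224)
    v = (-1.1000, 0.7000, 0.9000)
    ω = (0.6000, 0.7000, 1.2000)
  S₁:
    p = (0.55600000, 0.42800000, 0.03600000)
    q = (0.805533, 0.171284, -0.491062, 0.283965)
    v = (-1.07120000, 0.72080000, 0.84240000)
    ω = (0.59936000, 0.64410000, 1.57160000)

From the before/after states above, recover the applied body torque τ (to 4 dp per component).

τ = (-0.1200, -0.1300, 0.1900)

rate change Δω = (-0.00064000, -0.05590000, 0.37160000)
ω₀×(Iω₀) = (-0.1176, 0.0936, 0.0042)
applied torque τ = (-0.1200, -0.1300, 0.1900)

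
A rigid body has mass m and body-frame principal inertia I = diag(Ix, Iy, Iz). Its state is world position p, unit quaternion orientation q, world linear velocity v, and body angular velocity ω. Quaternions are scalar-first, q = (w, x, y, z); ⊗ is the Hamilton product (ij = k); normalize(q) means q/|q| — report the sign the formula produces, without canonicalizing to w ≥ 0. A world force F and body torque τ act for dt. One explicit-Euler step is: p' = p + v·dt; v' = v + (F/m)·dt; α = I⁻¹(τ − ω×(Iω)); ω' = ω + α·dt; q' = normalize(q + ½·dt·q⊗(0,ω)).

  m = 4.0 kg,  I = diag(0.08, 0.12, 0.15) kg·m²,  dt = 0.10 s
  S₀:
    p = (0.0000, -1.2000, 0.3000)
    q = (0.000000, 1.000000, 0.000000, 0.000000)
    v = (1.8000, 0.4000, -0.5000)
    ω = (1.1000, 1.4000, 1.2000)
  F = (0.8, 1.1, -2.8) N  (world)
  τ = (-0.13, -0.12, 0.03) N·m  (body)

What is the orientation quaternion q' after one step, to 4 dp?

q' = (-0.0547, 0.9943, -0.0597, 0.0696)

2q̇ = q⊗(0,ω) = (-1.1000000, 0.0000000, -1.2000000, 1.4000000)
q' = normalize(q + ½dt·q⊗(0,ω)) = (-0.0547, 0.9943, -0.0597, 0.0696)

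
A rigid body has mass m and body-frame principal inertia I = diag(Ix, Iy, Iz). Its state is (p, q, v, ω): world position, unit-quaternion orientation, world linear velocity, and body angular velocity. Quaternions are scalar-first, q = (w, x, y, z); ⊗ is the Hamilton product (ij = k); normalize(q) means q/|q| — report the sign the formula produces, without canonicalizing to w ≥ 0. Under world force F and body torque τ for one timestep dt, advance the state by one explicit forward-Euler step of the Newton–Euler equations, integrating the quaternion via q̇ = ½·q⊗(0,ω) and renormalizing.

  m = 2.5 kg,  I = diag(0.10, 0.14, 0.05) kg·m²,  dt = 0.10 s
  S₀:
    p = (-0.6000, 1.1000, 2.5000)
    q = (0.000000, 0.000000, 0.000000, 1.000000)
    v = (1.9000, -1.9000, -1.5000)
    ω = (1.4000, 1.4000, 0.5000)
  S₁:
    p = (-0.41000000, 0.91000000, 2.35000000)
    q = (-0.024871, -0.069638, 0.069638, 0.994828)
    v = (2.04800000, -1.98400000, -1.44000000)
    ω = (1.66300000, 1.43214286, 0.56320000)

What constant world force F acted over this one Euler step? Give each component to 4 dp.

v₁ − v₀ = (0.14800000, -0.08400000, 0.06000000)
applied force F = (3.7000, -2.1000, 1.5000)

F = (3.7000, -2.1000, 1.5000)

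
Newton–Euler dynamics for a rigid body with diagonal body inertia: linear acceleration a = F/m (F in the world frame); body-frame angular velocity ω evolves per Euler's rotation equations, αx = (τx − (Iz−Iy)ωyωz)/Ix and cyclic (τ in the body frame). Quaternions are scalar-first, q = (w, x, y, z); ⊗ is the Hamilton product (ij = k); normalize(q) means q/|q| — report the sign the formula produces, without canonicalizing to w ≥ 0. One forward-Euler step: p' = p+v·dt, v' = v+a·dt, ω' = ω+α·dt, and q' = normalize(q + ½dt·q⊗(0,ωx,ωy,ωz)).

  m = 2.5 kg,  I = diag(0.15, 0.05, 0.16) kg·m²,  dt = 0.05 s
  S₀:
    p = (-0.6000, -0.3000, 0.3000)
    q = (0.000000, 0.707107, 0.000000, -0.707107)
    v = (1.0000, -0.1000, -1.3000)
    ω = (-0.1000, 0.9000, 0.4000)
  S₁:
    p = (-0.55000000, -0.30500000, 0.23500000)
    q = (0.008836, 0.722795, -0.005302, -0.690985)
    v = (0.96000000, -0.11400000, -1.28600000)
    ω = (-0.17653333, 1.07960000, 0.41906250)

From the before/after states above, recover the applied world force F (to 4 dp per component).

Δv = v₁−v₀ = (-0.04000000, -0.01400000, 0.01400000)
F = m·Δv/dt = (-2.0000, -0.7000, 0.7000)

F = (-2.0000, -0.7000, 0.7000)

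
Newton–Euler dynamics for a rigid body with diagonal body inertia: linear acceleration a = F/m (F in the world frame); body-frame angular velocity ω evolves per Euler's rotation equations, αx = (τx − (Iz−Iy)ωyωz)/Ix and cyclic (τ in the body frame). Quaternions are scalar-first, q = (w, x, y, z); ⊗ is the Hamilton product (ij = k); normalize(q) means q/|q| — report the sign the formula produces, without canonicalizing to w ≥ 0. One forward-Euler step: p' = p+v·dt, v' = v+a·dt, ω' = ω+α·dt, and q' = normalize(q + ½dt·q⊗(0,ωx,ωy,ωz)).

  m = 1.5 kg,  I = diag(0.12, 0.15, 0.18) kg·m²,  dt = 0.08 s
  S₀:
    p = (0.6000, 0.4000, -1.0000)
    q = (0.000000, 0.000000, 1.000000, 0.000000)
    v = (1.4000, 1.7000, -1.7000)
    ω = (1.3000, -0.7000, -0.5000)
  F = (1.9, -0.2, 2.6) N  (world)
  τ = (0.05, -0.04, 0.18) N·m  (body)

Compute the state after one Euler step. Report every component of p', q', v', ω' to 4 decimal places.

α = I⁻¹(τ − ω×Iω) = (0.3292, -0.5267, 1.1517)
new body rate ω' = (1.3263, -0.7421, -0.4079)
Hamilton product q⊗(0,ω) = (0.7000000, -0.5000000, 0.0000000, -1.3000000)
q' = normalize(q + ½dt·q⊗(0,ω)) = (0.0279, -0.0200, 0.9981, -0.0519)
linear accel F/m = (1.2667, -0.1333, 1.7333)
p + v·dt = (0.7120, 0.5360, -1.1360)
v' = v + a·dt = (1.5013, 1.6893, -1.5613)

p' = (0.7120, 0.5360, -1.1360)
q' = (0.0279, -0.0200, 0.9981, -0.0519)
v' = (1.5013, 1.6893, -1.5613)
ω' = (1.3263, -0.7421, -0.4079)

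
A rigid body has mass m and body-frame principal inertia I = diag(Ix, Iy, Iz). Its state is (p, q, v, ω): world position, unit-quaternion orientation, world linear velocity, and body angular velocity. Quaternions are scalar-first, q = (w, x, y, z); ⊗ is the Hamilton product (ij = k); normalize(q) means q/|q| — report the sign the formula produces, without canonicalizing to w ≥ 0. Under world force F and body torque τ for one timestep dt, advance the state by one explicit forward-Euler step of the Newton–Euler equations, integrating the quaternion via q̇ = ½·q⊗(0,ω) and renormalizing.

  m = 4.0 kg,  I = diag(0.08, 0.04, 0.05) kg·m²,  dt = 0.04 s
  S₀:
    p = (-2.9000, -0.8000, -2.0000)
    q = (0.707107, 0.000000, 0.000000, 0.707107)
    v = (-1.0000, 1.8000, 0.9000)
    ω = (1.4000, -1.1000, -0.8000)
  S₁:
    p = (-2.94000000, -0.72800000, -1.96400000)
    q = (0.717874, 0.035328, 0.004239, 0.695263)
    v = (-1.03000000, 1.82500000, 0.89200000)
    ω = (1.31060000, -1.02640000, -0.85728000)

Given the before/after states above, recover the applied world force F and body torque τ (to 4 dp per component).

Δω = ω₁−ω₀ = (-0.08940000, 0.07360000, -0.05728000)
τ = I·(Δω/dt) + ω₀×(Iω₀) = (-0.1700, 0.0400, -0.0100)
velocity change Δv = (-0.03000000, 0.02500000, -0.00800000)
F = m·Δv/dt = (-3.0000, 2.5000, -0.8000)

F = (-3.0000, 2.5000, -0.8000)
τ = (-0.1700, 0.0400, -0.0100)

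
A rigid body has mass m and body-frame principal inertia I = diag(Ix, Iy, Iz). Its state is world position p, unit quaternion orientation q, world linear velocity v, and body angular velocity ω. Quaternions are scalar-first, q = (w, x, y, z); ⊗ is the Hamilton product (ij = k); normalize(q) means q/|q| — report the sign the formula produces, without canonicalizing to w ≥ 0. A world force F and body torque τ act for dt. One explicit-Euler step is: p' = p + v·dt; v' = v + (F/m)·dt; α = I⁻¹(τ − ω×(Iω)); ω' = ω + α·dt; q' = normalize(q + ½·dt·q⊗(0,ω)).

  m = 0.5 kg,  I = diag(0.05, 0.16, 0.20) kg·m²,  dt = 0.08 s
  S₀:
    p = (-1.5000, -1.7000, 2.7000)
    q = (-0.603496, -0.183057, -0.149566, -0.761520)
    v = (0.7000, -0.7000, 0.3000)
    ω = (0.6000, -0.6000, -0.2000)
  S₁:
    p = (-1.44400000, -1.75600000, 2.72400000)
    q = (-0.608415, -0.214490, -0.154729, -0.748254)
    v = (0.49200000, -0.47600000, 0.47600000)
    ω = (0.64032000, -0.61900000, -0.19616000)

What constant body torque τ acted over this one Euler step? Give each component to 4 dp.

τ = (0.0300, -0.0200, -0.0300)

rate change Δω = (0.04032000, -0.01900000, 0.00384000)
ω₀×(Iω₀) = (0.0048, 0.0180, -0.0396)
τ = I·(Δω/dt) + ω₀×(Iω₀) = (0.0300, -0.0200, -0.0300)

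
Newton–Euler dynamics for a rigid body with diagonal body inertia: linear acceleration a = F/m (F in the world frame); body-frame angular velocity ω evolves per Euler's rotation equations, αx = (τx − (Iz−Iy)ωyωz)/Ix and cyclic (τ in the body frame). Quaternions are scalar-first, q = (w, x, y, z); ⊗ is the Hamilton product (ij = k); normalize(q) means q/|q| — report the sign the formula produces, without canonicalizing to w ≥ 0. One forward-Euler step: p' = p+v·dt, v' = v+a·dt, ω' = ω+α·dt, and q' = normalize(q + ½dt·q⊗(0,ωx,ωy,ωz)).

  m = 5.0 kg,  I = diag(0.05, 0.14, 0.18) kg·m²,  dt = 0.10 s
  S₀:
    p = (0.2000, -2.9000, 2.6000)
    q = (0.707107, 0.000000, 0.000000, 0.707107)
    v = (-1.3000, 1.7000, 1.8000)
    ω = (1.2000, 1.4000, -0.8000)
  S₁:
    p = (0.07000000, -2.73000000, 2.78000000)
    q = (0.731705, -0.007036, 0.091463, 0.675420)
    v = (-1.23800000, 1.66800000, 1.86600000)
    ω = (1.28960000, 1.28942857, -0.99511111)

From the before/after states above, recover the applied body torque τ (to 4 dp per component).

τ = (0.0000, -0.0300, -0.2000)

ω₁ − ω₀ = (0.08960000, -0.11057143, -0.19511111)
gyro term ω₀×Iω₀ = (-0.0448, 0.1248, 0.1512)
applied torque τ = (0.0000, -0.0300, -0.2000)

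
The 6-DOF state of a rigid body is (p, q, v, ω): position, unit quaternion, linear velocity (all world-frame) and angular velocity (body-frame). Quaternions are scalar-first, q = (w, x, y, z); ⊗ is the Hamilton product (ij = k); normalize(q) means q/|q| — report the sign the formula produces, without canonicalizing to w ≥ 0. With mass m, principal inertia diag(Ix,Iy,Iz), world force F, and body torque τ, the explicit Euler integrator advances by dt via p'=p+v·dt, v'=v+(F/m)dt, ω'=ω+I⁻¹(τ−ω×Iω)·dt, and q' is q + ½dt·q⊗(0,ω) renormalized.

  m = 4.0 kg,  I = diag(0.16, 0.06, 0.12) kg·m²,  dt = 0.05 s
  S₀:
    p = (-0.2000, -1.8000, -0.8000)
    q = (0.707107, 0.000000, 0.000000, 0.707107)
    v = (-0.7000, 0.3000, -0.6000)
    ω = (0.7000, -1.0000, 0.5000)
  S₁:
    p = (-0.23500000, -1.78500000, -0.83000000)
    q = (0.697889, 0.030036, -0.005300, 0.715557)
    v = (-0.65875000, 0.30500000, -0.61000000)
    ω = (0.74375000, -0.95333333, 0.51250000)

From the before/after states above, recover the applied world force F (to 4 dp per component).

F = (3.3000, 0.4000, -0.8000)

velocity change Δv = (0.04125000, 0.00500000, -0.01000000)
m·(v₁−v₀)/dt = (3.3000, 0.4000, -0.8000)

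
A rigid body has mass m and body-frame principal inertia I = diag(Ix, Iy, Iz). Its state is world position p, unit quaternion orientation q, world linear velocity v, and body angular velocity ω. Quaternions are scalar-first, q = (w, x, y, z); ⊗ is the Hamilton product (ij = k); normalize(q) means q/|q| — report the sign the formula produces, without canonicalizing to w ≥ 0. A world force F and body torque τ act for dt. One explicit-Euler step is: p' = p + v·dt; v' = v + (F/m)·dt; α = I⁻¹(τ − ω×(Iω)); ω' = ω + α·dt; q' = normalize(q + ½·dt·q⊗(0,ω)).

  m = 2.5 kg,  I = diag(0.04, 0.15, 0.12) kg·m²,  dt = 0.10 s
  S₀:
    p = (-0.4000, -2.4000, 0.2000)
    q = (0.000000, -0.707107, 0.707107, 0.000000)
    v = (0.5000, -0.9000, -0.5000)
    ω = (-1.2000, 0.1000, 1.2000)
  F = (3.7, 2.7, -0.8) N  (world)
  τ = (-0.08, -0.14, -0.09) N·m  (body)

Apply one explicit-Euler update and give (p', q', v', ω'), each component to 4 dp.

p + v·dt = (-0.3500, -2.4900, 0.1500)
v' = v + a·dt = (0.6480, -0.7920, -0.5320)
angular accel α = (-1.9100, -1.7013, -0.6400)
new body rate ω' = (-1.3910, -0.0701, 1.1360)
q⊗(0,ω) = (-0.9192391, 0.8485284, 0.8485284, 0.7778177)
q' = normalize(q + ½dt·q⊗(0,ω)) = (-0.0458, -0.6623, 0.7468, 0.0388)

p' = (-0.3500, -2.4900, 0.1500)
q' = (-0.0458, -0.6623, 0.7468, 0.0388)
v' = (0.6480, -0.7920, -0.5320)
ω' = (-1.3910, -0.0701, 1.1360)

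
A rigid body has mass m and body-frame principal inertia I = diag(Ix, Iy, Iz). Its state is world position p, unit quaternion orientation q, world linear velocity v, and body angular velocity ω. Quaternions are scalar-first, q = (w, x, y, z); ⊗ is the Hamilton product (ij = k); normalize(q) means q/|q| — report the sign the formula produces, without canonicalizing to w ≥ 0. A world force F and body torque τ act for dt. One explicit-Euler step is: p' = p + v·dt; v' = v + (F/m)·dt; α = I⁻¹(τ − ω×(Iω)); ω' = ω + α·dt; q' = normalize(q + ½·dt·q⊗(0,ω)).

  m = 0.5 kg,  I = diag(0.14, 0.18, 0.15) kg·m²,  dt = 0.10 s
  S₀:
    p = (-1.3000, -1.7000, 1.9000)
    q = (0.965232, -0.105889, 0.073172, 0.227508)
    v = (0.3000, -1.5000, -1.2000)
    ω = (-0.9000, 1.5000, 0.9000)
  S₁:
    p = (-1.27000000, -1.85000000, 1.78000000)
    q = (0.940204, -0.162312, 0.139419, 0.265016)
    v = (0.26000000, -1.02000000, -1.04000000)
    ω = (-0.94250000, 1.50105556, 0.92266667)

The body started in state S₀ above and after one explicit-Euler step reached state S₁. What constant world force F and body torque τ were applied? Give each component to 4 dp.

velocity change Δv = (-0.04000000, 0.48000000, 0.16000000)
F = m·Δv/dt = (-0.2000, 2.4000, 0.8000)
rate change Δω = (-0.04250000, 0.00105556, 0.02266667)
applied torque τ = (-0.1000, 0.0100, -0.0200)

F = (-0.2000, 2.4000, 0.8000)
τ = (-0.1000, 0.0100, -0.0200)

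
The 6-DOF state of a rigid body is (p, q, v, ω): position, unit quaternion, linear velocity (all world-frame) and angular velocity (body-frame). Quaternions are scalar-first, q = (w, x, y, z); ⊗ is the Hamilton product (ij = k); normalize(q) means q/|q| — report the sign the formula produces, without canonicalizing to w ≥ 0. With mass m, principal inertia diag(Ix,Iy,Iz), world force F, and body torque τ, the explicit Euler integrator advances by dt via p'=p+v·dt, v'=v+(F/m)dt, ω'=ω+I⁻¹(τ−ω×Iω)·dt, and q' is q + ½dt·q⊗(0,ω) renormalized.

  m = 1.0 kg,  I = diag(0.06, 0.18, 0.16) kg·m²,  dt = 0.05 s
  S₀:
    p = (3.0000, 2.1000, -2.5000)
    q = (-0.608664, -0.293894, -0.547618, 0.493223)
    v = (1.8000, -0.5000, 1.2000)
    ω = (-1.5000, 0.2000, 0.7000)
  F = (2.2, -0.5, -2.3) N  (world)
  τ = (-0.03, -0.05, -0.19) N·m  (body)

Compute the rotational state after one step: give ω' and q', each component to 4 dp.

ω×(Iω) gyroscopic = (-0.0028, 0.1050, -0.0360)
angular accel α = (-0.4533, -0.8611, -0.9625)
ω + α·dt = (-1.5227, 0.1569, 0.6519)
Hamilton product q⊗(0,ω) = (-0.6765735, 0.4310188, -0.6558415, -1.3062706)
q + ½dt·q⊗(0,ω), renormalized = (-0.6250, -0.2829, -0.5635, 0.4602)

ω' = (-1.5227, 0.1569, 0.6519)
q' = (-0.6250, -0.2829, -0.5635, 0.4602)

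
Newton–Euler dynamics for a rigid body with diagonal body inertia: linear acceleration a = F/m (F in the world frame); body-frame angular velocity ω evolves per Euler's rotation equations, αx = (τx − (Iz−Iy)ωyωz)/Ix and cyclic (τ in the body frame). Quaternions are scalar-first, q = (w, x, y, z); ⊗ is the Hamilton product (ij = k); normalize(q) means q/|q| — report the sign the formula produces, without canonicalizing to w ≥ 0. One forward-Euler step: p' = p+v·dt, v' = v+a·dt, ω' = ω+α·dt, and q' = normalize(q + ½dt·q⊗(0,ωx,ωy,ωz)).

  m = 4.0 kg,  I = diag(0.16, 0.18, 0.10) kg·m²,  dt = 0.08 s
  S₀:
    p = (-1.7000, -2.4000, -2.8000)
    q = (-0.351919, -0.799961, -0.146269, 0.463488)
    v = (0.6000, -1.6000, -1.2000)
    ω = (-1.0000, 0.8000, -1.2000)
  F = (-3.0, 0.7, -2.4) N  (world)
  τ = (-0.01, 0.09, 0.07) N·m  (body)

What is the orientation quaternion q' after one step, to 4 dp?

q⊗(0,ω) = (-0.1267602, 0.1566514, -1.7049764, -0.3639350)
q' = normalize(q + ½dt·q⊗(0,ω)) = (-0.3561, -0.7917, -0.2139, 0.4478)

q' = (-0.3561, -0.7917, -0.2139, 0.4478)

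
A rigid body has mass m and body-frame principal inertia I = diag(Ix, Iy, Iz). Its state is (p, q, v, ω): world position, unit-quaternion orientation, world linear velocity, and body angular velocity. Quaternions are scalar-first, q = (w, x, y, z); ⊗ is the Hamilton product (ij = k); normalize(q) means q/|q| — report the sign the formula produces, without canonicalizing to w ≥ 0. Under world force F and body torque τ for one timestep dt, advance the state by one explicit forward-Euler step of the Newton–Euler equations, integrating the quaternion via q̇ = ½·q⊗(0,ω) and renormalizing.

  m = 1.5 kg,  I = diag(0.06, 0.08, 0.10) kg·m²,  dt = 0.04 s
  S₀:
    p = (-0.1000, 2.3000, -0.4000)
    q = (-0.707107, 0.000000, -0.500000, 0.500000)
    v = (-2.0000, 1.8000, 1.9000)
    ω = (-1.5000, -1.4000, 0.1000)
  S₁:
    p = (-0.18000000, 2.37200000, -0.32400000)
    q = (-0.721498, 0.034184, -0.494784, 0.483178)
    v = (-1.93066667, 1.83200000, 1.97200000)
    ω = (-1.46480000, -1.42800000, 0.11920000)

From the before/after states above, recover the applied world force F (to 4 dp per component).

F = (2.6000, 1.2000, 2.7000)

velocity change Δv = (0.06933333, 0.03200000, 0.07200000)
m·(v₁−v₀)/dt = (2.6000, 1.2000, 2.7000)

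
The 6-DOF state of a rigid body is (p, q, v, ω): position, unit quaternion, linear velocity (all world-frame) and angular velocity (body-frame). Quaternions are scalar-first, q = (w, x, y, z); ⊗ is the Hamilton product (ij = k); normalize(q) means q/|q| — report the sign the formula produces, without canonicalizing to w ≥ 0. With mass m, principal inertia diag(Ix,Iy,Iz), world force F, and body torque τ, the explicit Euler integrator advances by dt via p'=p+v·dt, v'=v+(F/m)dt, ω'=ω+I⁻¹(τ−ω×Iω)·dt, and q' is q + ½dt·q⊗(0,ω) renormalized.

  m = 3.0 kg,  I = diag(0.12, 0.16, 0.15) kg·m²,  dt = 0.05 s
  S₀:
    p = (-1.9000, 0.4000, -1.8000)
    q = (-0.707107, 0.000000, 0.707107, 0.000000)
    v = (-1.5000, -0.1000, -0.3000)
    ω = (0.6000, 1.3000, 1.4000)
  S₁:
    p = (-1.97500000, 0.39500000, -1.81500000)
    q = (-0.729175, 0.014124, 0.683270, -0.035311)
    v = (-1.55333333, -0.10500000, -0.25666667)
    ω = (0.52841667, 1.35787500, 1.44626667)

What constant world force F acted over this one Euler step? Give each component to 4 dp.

F = (-3.2000, -0.3000, 2.6000)

velocity change Δv = (-0.05333333, -0.00500000, 0.04333333)
applied force F = (-3.2000, -0.3000, 2.6000)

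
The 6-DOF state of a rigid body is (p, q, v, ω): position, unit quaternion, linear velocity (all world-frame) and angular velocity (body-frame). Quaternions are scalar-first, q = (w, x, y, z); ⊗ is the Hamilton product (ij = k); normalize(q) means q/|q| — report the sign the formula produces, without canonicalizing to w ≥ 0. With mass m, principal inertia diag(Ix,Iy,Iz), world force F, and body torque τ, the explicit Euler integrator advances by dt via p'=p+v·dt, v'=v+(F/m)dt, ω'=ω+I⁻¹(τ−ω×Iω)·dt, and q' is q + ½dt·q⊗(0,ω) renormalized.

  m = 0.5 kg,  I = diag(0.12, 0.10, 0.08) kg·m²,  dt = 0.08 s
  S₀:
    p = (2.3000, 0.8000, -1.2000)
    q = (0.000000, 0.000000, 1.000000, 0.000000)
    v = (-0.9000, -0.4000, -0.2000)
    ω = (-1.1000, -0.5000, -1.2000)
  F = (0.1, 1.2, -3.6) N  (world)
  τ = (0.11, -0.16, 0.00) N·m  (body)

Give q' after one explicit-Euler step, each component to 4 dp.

q' = (0.0200, -0.0479, 0.9977, 0.0439)

Hamilton product q⊗(0,ω) = (0.5000000, -1.2000000, 0.0000000, 1.1000000)
updated quaternion q' = (0.0200, -0.0479, 0.9977, 0.0439)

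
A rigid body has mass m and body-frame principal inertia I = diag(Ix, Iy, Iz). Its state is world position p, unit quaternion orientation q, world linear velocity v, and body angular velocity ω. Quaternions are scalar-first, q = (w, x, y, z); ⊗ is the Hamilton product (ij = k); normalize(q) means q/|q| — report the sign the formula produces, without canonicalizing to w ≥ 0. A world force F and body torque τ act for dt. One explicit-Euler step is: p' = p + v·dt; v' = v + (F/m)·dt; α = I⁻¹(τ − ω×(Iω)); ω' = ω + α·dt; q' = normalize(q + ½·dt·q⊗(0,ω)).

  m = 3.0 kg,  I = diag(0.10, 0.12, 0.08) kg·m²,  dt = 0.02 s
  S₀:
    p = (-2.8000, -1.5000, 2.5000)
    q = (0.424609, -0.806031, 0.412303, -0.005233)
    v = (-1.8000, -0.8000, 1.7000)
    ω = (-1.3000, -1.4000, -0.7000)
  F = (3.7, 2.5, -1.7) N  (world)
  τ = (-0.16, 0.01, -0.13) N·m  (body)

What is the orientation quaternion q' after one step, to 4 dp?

2q̇ = q⊗(0,ω) = (-0.4742792, -0.8479300, -1.1518714, 1.3672110)
q + ½dt·q⊗(0,ω), renormalized = (0.4198, -0.8143, 0.4007, 0.0084)

q' = (0.4198, -0.8143, 0.4007, 0.0084)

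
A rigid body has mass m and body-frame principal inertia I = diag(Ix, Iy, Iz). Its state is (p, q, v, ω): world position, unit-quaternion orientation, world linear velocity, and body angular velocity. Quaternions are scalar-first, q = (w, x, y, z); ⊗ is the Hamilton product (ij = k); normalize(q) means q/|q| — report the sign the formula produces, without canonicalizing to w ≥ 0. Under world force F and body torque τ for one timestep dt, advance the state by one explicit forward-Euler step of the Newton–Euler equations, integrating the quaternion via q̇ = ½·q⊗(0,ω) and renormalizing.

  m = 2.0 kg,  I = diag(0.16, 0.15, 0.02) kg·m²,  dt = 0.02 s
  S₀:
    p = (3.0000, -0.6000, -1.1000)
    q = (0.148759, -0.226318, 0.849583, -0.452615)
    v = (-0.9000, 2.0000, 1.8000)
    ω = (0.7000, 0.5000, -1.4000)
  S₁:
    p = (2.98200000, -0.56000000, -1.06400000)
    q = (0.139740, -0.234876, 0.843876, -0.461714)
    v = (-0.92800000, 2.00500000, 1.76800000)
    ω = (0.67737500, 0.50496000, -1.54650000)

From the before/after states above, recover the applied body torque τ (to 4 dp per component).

τ = (-0.0900, -0.1000, -0.1500)

Δω = ω₁−ω₀ = (-0.02262500, 0.00496000, -0.14650000)
precession coupling = (0.0910, -0.1372, -0.0035)
applied torque τ = (-0.0900, -0.1000, -0.1500)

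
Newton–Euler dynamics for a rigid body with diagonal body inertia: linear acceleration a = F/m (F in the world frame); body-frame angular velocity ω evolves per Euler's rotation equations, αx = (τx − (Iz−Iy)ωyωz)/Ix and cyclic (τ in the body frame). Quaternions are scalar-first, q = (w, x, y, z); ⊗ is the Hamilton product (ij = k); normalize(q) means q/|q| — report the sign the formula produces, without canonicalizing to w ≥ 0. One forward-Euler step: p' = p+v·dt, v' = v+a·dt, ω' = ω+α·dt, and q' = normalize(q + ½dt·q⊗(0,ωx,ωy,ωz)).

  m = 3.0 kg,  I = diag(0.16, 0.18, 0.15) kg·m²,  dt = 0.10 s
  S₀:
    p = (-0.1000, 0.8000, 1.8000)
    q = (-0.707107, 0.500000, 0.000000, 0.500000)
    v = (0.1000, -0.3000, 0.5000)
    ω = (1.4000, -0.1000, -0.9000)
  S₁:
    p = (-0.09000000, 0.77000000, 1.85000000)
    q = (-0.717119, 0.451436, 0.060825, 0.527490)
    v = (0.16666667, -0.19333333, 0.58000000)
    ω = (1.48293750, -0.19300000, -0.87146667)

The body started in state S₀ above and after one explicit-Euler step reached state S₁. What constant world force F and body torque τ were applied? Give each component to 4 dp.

F = (2.0000, 3.2000, 2.4000)
τ = (0.1300, -0.1800, 0.0400)

Δv = v₁−v₀ = (0.06666667, 0.10666667, 0.08000000)
m·(v₁−v₀)/dt = (2.0000, 3.2000, 2.4000)
ω₁ − ω₀ = (0.08293750, -0.09300000, 0.02853333)
τ = I·(Δω/dt) + ω₀×(Iω₀) = (0.1300, -0.1800, 0.0400)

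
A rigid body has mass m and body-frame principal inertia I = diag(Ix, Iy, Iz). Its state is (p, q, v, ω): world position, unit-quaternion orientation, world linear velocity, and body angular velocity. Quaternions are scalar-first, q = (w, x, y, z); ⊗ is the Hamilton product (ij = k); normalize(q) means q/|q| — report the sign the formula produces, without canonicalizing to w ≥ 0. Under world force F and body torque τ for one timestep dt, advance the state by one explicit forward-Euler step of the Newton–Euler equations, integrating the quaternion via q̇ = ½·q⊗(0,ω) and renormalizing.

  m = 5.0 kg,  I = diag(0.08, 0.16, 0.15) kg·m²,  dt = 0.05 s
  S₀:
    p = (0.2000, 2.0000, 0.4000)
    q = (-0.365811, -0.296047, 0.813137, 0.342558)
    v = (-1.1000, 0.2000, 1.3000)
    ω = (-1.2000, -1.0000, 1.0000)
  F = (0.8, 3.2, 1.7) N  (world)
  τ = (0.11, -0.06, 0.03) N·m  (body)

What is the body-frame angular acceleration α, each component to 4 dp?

α = (1.2500, -0.9000, -0.4400)

gyro term ω×Iω = (0.0100, 0.0840, 0.0960)
(τ − ω×Iω)/I = (1.2500, -0.9000, -0.4400)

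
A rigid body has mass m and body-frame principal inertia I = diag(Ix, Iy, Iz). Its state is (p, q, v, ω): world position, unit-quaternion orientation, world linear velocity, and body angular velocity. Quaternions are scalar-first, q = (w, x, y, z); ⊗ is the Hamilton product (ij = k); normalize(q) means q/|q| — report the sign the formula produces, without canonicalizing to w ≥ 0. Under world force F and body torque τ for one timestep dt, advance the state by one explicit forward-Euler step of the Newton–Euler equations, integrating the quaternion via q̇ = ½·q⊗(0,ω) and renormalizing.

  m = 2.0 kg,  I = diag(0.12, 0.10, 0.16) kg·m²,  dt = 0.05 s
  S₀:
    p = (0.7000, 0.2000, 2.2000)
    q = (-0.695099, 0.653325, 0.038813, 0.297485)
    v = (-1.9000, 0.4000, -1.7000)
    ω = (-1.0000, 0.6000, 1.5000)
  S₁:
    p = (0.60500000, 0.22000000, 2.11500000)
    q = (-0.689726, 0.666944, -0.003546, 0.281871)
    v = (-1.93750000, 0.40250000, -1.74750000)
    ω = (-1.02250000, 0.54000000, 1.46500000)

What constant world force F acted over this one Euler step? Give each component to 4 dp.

Δv = v₁−v₀ = (-0.03750000, 0.00250000, -0.04750000)
applied force F = (-1.5000, 0.1000, -1.9000)

F = (-1.5000, 0.1000, -1.9000)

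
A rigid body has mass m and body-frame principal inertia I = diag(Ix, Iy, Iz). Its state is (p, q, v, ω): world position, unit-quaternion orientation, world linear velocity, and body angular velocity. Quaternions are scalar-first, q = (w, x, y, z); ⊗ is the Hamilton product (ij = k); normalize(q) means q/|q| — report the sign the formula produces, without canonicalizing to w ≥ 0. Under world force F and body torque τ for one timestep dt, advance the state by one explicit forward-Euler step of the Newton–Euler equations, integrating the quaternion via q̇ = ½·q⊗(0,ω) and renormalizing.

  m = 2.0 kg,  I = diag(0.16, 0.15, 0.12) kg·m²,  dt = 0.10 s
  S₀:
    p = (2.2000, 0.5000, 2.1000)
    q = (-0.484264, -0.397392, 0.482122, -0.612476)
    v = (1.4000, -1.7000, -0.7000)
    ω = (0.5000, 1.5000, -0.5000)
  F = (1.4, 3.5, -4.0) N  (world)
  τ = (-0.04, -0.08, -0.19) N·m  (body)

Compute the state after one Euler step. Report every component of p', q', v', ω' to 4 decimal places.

p' = p + v·dt = (2.3400, 0.3300, 2.0300)
v + (F/m)dt = (1.4700, -1.5250, -0.9000)
ω×(Iω) gyroscopic = (0.0225, -0.0100, -0.0075)
angular accel α = (-0.3906, -0.4667, -1.5208)
new body rate ω' = (0.4609, 1.4533, -0.6521)
Hamilton product q⊗(0,ω) = (-0.8307250, 0.4355210, -1.2313300, -0.5950170)
q + ½dt·q⊗(0,ω), renormalized = (-0.5240, -0.3743, 0.4191, -0.6400)

p' = (2.3400, 0.3300, 2.0300)
q' = (-0.5240, -0.3743, 0.4191, -0.6400)
v' = (1.4700, -1.5250, -0.9000)
ω' = (0.4609, 1.4533, -0.6521)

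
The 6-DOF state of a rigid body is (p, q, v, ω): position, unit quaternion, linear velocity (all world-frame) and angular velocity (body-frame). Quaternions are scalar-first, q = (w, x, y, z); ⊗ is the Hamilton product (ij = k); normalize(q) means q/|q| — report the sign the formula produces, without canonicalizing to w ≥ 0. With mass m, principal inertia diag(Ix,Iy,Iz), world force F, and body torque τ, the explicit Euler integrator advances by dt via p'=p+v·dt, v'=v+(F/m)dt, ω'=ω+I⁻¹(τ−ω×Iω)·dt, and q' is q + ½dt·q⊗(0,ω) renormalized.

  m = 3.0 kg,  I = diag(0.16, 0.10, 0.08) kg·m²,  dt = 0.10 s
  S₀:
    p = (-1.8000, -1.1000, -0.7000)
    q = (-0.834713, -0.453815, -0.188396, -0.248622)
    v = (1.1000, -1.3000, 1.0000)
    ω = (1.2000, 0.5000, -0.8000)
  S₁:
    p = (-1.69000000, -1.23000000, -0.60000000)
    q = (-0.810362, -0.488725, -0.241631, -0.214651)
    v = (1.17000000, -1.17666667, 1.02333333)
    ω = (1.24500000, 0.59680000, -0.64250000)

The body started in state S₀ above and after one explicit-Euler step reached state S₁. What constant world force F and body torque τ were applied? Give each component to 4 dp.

F = (2.1000, 3.7000, 0.7000)
τ = (0.0800, 0.0200, 0.0900)

Δω = ω₁−ω₀ = (0.04500000, 0.09680000, 0.15750000)
ω₀×(Iω₀) = (0.0080, -0.0768, -0.0360)
τ = I·(Δω/dt) + ω₀×(Iω₀) = (0.0800, 0.0200, 0.0900)
v₁ − v₀ = (0.07000000, 0.12333333, 0.02333333)
F = m·Δv/dt = (2.1000, 3.7000, 0.7000)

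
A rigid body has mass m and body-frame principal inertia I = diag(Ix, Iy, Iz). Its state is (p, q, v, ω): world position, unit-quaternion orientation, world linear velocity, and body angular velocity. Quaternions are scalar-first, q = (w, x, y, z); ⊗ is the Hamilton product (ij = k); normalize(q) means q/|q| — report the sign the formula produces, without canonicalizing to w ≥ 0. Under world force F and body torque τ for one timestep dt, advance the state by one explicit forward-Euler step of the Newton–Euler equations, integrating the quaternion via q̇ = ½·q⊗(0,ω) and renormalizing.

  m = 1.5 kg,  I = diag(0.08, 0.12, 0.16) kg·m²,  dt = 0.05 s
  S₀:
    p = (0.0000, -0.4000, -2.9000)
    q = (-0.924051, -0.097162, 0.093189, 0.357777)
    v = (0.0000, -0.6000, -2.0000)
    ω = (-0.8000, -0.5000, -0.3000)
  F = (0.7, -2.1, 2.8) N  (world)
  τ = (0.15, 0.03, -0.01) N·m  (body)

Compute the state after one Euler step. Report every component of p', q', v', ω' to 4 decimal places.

α = I⁻¹(τ − ω×Iω) = (1.8000, 0.4100, -0.1625)
new body rate ω' = (-0.7100, -0.4795, -0.3081)
q⊗(0,ω) = (0.0761980, 0.8901726, 0.1466553, 0.4003475)
q + ½dt·q⊗(0,ω), renormalized = (-0.9219, -0.0749, 0.0968, 0.3677)
a = F/m = (0.4667, -1.4000, 1.8667)
p + v·dt = (0.0000, -0.4300, -3.0000)
v' = v + a·dt = (0.0233, -0.6700, -1.9067)

p' = (0.0000, -0.4300, -3.0000)
q' = (-0.9219, -0.0749, 0.0968, 0.3677)
v' = (0.0233, -0.6700, -1.9067)
ω' = (-0.7100, -0.4795, -0.3081)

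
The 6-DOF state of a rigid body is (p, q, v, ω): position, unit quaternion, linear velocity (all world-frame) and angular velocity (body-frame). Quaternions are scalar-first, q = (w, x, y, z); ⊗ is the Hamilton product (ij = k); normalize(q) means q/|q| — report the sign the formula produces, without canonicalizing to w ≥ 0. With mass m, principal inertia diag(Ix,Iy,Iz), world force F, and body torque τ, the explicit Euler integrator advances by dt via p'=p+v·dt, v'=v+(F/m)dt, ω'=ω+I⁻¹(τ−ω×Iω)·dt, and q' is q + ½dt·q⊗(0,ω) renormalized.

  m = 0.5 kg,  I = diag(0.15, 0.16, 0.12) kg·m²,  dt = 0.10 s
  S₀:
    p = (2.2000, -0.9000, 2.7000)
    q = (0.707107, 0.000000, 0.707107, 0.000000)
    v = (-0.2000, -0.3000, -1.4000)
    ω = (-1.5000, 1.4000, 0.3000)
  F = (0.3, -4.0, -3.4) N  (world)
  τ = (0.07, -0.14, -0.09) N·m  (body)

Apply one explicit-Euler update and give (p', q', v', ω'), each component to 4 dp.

p' = (2.1800, -0.9300, 2.5600)
q' = (0.6541, -0.0422, 0.7526, 0.0633)
v' = (-0.1400, -1.1000, -2.0800)
ω' = (-1.4421, 1.3209, 0.2425)

linear accel F/m = (0.6000, -8.0000, -6.8000)
p' = p + v·dt = (2.1800, -0.9300, 2.5600)
v + (F/m)dt = (-0.1400, -1.1000, -2.0800)
ω×(Iω) gyroscopic = (-0.0168, -0.0135, -0.0210)
angular accel α = (0.5787, -0.7906, -0.5750)
ω' = ω + α·dt = (-1.4421, 1.3209, 0.2425)
2q̇ = q⊗(0,ω) = (-0.9899498, -0.8485284, 0.9899498, 1.2727926)
updated quaternion q' = (0.6541, -0.0422, 0.7526, 0.0633)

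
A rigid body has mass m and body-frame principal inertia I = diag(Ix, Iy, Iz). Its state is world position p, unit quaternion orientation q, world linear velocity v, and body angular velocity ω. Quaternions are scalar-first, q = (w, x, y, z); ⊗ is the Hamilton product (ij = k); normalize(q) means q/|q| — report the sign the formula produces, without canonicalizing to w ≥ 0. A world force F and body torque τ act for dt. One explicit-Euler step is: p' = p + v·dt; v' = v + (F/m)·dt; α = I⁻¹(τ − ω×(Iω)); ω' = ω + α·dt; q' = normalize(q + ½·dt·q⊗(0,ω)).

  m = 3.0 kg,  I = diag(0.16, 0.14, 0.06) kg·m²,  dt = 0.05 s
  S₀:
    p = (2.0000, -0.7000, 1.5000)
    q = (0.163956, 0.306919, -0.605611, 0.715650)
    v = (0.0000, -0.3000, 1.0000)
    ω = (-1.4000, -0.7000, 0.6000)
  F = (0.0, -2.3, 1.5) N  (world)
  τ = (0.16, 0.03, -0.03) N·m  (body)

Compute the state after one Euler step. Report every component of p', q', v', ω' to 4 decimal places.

a = F/m = (0.0000, -0.7667, 0.5000)
new position p' = (2.0000, -0.7150, 1.5500)
v' = v + a·dt = (0.0000, -0.3383, 1.0250)
α = I⁻¹(τ − ω×Iω) = (0.7900, 0.8143, -0.1733)
ω' = ω + α·dt = (-1.3605, -0.6593, 0.5913)
q⊗(0,ω) = (-0.4236311, -0.0919500, -1.3008306, -0.9643251)
q' = normalize(q + ½dt·q⊗(0,ω)) = (0.1532, 0.3044, -0.6376, 0.6909)

p' = (2.0000, -0.7150, 1.5500)
q' = (0.1532, 0.3044, -0.6376, 0.6909)
v' = (0.0000, -0.3383, 1.0250)
ω' = (-1.3605, -0.6593, 0.5913)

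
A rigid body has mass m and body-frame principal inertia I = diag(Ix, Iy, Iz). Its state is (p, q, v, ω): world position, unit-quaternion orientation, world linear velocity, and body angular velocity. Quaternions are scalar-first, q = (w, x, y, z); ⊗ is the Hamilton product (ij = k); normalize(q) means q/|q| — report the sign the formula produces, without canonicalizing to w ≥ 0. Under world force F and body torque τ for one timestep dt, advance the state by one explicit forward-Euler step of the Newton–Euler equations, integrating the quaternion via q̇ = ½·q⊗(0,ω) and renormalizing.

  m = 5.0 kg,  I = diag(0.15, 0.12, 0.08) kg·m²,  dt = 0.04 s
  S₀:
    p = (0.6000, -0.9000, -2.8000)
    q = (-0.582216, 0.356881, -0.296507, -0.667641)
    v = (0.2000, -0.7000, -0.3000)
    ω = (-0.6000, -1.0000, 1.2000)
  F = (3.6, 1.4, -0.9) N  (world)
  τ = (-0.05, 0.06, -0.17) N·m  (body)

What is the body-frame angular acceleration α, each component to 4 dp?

gyro term ω×Iω = (0.0480, -0.0504, -0.0180)
α = I⁻¹(τ − ω×Iω) = (-0.6533, 0.9200, -1.9000)

α = (-0.6533, 0.9200, -1.9000)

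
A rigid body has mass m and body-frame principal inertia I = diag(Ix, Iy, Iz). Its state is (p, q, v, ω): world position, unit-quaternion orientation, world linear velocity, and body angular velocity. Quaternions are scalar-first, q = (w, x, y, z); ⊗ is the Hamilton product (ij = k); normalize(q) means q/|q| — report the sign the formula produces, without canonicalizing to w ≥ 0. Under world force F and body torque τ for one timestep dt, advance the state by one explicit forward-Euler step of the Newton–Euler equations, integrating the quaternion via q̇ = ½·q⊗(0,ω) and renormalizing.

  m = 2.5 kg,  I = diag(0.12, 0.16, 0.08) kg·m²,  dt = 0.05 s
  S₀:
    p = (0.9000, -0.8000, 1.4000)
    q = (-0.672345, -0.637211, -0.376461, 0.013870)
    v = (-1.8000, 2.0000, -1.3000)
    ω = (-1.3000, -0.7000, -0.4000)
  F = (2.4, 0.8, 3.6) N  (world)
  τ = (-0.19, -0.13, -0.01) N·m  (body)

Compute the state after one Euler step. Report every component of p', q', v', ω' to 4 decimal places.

new position p' = (0.8100, -0.7000, 1.3350)
v + (F/m)dt = (-1.7520, 2.0160, -1.2280)
α = I⁻¹(τ − ω×Iω) = (-1.3967, -0.9425, -0.5800)
ω' = ω + α·dt = (-1.3698, -0.7471, -0.4290)
Hamilton product q⊗(0,ω) = (-1.0863490, 1.0343419, 0.1977261, 0.2255864)
updated quaternion q' = (-0.6990, -0.6109, -0.3712, 0.0195)

p' = (0.8100, -0.7000, 1.3350)
q' = (-0.6990, -0.6109, -0.3712, 0.0195)
v' = (-1.7520, 2.0160, -1.2280)
ω' = (-1.3698, -0.7471, -0.4290)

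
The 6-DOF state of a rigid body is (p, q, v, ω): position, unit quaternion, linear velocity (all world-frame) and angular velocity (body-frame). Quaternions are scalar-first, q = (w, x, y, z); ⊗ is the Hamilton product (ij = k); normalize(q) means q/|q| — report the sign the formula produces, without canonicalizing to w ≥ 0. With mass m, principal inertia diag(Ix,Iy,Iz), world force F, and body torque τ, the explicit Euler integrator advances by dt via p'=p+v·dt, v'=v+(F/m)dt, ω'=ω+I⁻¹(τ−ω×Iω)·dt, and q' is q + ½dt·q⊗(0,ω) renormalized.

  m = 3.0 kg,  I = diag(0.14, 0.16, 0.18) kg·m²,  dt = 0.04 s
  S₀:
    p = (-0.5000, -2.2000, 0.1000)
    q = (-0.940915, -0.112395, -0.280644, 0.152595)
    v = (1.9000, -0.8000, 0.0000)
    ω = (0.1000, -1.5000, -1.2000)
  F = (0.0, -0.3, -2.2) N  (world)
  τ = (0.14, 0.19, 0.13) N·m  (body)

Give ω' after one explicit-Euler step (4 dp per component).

ω' = (0.1297, -1.4537, -1.1704)

α = I⁻¹(τ − ω×Iω) = (0.7429, 1.1575, 0.7389)
new body rate ω' = (0.1297, -1.4537, -1.1704)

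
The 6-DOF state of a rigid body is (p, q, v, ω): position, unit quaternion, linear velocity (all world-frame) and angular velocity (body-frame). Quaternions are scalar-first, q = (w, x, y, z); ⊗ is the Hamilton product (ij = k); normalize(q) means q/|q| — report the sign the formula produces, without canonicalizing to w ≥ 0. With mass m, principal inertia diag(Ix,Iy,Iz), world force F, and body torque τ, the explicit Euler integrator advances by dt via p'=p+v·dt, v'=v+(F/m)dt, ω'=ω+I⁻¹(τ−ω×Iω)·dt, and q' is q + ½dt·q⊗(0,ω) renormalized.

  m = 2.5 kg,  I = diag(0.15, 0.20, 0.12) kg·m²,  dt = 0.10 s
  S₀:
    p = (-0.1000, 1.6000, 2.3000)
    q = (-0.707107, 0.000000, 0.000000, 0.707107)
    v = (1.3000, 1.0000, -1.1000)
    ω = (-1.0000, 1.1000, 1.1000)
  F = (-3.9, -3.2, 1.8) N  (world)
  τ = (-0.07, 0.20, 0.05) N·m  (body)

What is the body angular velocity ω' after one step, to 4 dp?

ω' = (-0.9821, 1.2165, 1.1875)

(τ − ω×Iω)/I = (0.1787, 1.1650, 0.8750)
ω' = ω + α·dt = (-0.9821, 1.2165, 1.1875)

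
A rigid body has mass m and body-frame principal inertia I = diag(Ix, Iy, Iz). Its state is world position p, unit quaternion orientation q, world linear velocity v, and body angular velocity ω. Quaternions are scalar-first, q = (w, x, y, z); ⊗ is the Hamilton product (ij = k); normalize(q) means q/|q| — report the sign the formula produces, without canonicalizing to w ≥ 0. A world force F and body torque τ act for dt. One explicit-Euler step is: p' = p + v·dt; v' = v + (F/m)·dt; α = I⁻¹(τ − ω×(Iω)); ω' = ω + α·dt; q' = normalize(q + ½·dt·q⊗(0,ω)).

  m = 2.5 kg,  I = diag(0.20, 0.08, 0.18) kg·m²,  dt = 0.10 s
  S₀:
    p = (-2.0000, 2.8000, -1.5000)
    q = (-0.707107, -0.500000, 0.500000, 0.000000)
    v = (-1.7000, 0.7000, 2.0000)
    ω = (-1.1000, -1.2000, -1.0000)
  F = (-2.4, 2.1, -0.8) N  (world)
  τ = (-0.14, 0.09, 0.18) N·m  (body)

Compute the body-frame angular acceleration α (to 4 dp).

ω×(Iω) gyroscopic = (0.1200, 0.0220, -0.1584)
(τ − ω×Iω)/I = (-1.3000, 0.8500, 1.8800)

α = (-1.3000, 0.8500, 1.8800)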